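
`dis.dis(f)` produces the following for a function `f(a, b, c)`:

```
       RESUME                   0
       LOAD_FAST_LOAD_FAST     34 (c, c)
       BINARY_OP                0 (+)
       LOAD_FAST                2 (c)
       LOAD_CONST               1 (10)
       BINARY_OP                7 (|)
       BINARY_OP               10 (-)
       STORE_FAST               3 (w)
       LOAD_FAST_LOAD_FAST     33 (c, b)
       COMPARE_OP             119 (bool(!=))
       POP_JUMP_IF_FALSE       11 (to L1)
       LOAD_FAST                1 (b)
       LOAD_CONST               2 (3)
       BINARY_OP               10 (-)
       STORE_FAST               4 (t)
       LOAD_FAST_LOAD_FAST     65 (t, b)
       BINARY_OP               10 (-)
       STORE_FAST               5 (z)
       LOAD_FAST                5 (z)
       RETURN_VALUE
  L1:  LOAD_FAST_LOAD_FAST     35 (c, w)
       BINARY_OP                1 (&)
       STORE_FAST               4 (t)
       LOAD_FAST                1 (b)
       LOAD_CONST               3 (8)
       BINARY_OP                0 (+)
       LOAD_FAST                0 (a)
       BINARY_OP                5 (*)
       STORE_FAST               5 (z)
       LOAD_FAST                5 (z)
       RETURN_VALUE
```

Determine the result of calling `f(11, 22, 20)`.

-3

LOAD_FAST_LOAD_FAST c,c → push 20,20. Stack: [20, 20]
BINARY_OP + → 20 + 20 = 40. Stack: [40]
LOAD_FAST c → push 20. Stack: [40, 20]
LOAD_CONST → push 10. Stack: [40, 20, 10]
BINARY_OP | → 20 | 10 = 30. Stack: [40, 30]
BINARY_OP - → 40 - 30 = 10. Stack: [10]
STORE_FAST w → w=10. Stack: []
LOAD_FAST_LOAD_FAST c,b → push 20,22. Stack: [20, 22]
COMPARE_OP bool(!=) → 20 vs 22 = True. Stack: [True]
POP_JUMP_IF_FALSE → pop True; no jump. Stack: []
LOAD_FAST b → push 22. Stack: [22]
LOAD_CONST → push 3. Stack: [22, 3]
BINARY_OP - → 22 - 3 = 19. Stack: [19]
STORE_FAST t → t=19. Stack: []
LOAD_FAST_LOAD_FAST t,b → push 19,22. Stack: [19, 22]
BINARY_OP - → 19 - 22 = -3. Stack: [-3]
STORE_FAST z → z=-3. Stack: []
LOAD_FAST z → push -3. Stack: [-3]
RETURN_VALUE → return -3.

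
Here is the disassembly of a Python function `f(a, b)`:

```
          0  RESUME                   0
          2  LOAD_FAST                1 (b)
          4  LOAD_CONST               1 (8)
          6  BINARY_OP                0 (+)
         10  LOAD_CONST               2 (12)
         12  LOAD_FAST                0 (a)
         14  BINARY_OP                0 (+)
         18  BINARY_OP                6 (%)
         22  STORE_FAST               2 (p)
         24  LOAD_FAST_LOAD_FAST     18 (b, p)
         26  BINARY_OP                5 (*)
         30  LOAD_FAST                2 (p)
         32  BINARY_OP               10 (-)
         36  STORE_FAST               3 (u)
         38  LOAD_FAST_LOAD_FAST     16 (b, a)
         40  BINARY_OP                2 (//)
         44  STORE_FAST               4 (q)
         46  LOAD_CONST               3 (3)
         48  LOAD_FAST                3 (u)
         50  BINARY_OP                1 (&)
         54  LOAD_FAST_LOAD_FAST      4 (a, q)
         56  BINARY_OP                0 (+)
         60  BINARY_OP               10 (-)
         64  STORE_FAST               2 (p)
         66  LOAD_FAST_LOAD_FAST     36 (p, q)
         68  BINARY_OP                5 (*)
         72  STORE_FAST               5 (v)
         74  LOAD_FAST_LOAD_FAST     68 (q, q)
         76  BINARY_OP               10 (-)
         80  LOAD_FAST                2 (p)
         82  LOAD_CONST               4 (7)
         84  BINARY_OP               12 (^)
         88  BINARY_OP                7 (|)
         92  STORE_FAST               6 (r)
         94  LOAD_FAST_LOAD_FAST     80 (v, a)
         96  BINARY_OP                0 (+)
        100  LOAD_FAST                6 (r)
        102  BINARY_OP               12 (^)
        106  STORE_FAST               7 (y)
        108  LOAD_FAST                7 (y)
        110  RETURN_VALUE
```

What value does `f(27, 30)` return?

LOAD_FAST b → push 30. Stack: [30]
LOAD_CONST → push 8. Stack: [30, 8]
BINARY_OP + → 30 + 8 = 38. Stack: [38]
LOAD_CONST → push 12. Stack: [38, 12]
LOAD_FAST a → push 27. Stack: [38, 12, 27]
BINARY_OP + → 12 + 27 = 39. Stack: [38, 39]
BINARY_OP % → 38 % 39 = 38. Stack: [38]
STORE_FAST p → p=38. Stack: []
LOAD_FAST_LOAD_FAST b,p → push 30,38. Stack: [30, 38]
BINARY_OP * → 30 * 38 = 1140. Stack: [1140]
LOAD_FAST p → push 38. Stack: [1140, 38]
BINARY_OP - → 1140 - 38 = 1102. Stack: [1102]
STORE_FAST u → u=1102. Stack: []
LOAD_FAST_LOAD_FAST b,a → push 30,27. Stack: [30, 27]
BINARY_OP // → 30 // 27 = 1. Stack: [1]
STORE_FAST q → q=1. Stack: []
LOAD_CONST → push 3. Stack: [3]
LOAD_FAST u → push 1102. Stack: [3, 1102]
BINARY_OP & → 3 & 1102 = 2. Stack: [2]
LOAD_FAST_LOAD_FAST a,q → push 27,1. Stack: [2, 27, 1]
BINARY_OP + → 27 + 1 = 28. Stack: [2, 28]
BINARY_OP - → 2 - 28 = -26. Stack: [-26]
STORE_FAST p → p=-26. Stack: []
LOAD_FAST_LOAD_FAST p,q → push -26,1. Stack: [-26, 1]
BINARY_OP * → -26 * 1 = -26. Stack: [-26]
STORE_FAST v → v=-26. Stack: []
LOAD_FAST_LOAD_FAST q,q → push 1,1. Stack: [1, 1]
BINARY_OP - → 1 - 1 = 0. Stack: [0]
LOAD_FAST p → push -26. Stack: [0, -26]
LOAD_CONST → push 7. Stack: [0, -26, 7]
BINARY_OP ^ → -26 ^ 7 = -31. Stack: [0, -31]
BINARY_OP | → 0 | -31 = -31. Stack: [-31]
STORE_FAST r → r=-31. Stack: []
LOAD_FAST_LOAD_FAST v,a → push -26,27. Stack: [-26, 27]
BINARY_OP + → -26 + 27 = 1. Stack: [1]
LOAD_FAST r → push -31. Stack: [1, -31]
BINARY_OP ^ → 1 ^ -31 = -32. Stack: [-32]
STORE_FAST y → y=-32. Stack: []
LOAD_FAST y → push -32. Stack: [-32]
RETURN_VALUE → return -32.

-32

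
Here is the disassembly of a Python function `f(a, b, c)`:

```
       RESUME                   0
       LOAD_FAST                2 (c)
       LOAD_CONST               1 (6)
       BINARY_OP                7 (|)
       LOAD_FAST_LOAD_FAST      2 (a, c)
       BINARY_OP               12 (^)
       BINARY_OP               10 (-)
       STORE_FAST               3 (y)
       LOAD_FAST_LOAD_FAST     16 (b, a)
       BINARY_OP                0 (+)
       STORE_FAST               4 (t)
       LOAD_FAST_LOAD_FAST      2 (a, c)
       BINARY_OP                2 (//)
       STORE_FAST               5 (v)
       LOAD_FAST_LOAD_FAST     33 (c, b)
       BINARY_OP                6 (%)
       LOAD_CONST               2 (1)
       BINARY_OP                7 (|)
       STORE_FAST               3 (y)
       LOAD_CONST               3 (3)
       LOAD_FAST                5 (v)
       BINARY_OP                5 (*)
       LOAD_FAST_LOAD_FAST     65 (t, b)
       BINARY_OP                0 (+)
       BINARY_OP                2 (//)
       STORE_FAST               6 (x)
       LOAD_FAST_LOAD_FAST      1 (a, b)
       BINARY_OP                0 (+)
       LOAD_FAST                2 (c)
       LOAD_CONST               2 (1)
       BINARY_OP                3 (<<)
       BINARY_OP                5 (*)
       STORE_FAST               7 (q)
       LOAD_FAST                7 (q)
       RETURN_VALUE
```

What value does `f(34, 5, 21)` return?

1638

LOAD_FAST c → push 21. Stack: [21]
LOAD_CONST → push 6. Stack: [21, 6]
BINARY_OP | → 21 | 6 = 23. Stack: [23]
LOAD_FAST_LOAD_FAST a,c → push 34,21. Stack: [23, 34, 21]
BINARY_OP ^ → 34 ^ 21 = 55. Stack: [23, 55]
BINARY_OP - → 23 - 55 = -32. Stack: [-32]
STORE_FAST y → y=-32. Stack: []
LOAD_FAST_LOAD_FAST b,a → push 5,34. Stack: [5, 34]
BINARY_OP + → 5 + 34 = 39. Stack: [39]
STORE_FAST t → t=39. Stack: []
LOAD_FAST_LOAD_FAST a,c → push 34,21. Stack: [34, 21]
BINARY_OP // → 34 // 21 = 1. Stack: [1]
STORE_FAST v → v=1. Stack: []
LOAD_FAST_LOAD_FAST c,b → push 21,5. Stack: [21, 5]
BINARY_OP % → 21 % 5 = 1. Stack: [1]
LOAD_CONST → push 1. Stack: [1, 1]
BINARY_OP | → 1 | 1 = 1. Stack: [1]
STORE_FAST y → y=1. Stack: []
LOAD_CONST → push 3. Stack: [3]
LOAD_FAST v → push 1. Stack: [3, 1]
BINARY_OP * → 3 * 1 = 3. Stack: [3]
LOAD_FAST_LOAD_FAST t,b → push 39,5. Stack: [3, 39, 5]
BINARY_OP + → 39 + 5 = 44. Stack: [3, 44]
BINARY_OP // → 3 // 44 = 0. Stack: [0]
STORE_FAST x → x=0. Stack: []
LOAD_FAST_LOAD_FAST a,b → push 34,5. Stack: [34, 5]
BINARY_OP + → 34 + 5 = 39. Stack: [39]
LOAD_FAST c → push 21. Stack: [39, 21]
LOAD_CONST → push 1. Stack: [39, 21, 1]
BINARY_OP << → 21 << 1 = 42. Stack: [39, 42]
BINARY_OP * → 39 * 42 = 1638. Stack: [1638]
STORE_FAST q → q=1638. Stack: []
LOAD_FAST q → push 1638. Stack: [1638]
RETURN_VALUE → return 1638.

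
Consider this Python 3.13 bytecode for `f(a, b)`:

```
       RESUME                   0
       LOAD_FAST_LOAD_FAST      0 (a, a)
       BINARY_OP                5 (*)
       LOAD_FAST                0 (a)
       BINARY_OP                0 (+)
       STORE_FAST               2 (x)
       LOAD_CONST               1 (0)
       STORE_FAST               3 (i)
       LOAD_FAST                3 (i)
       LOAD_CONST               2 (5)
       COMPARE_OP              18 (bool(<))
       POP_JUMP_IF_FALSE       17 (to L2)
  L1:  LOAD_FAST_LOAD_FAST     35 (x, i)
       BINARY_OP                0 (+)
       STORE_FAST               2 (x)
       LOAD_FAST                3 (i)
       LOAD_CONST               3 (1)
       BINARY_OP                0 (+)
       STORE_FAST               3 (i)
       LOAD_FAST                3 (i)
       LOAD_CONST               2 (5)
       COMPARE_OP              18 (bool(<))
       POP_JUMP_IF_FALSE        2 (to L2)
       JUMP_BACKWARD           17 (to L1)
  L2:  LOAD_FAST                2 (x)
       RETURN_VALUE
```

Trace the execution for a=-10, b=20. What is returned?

LOAD_FAST_LOAD_FAST a,a → push -10,-10
BINARY_OP * → -10 * -10 = 100
LOAD_FAST a → push -10
BINARY_OP + → 100 + -10 = 90
STORE_FAST x → x=90
LOAD_CONST → push 0
STORE_FAST i → i=0
LOAD_FAST i → push 0
LOAD_CONST → push 5
COMPARE_OP bool(<) → 0 vs 5 = True
POP_JUMP_IF_FALSE → pop True; no jump
LOAD_FAST_LOAD_FAST x,i → push 90,0
BINARY_OP + → 90 + 0 = 90
STORE_FAST x → x=90
LOAD_FAST i → push 0
LOAD_CONST → push 1
BINARY_OP + → 0 + 1 = 1
STORE_FAST i → i=1
LOAD_FAST i → push 1
LOAD_CONST → push 5
COMPARE_OP bool(<) → 1 vs 5 = True
POP_JUMP_IF_FALSE → pop True; no jump
LOAD_FAST_LOAD_FAST x,i → push 90,1
BINARY_OP + → 90 + 1 = 91
STORE_FAST x → x=91
LOAD_FAST i → push 1
LOAD_CONST → push 1
BINARY_OP + → 1 + 1 = 2
STORE_FAST i → i=2
LOAD_FAST i → push 2
LOAD_CONST → push 5
COMPARE_OP bool(<) → 2 vs 5 = True
POP_JUMP_IF_FALSE → pop True; no jump
LOAD_FAST_LOAD_FAST x,i → push 91,2
BINARY_OP + → 91 + 2 = 93
STORE_FAST x → x=93
LOAD_FAST i → push 2
LOAD_CONST → push 1
BINARY_OP + → 2 + 1 = 3
STORE_FAST i → i=3
LOAD_FAST i → push 3
LOAD_CONST → push 5
COMPARE_OP bool(<) → 3 vs 5 = True
POP_JUMP_IF_FALSE → pop True; no jump
LOAD_FAST_LOAD_FAST x,i → push 93,3
BINARY_OP + → 93 + 3 = 96
STORE_FAST x → x=96
LOAD_FAST i → push 3
LOAD_CONST → push 1
BINARY_OP + → 3 + 1 = 4
STORE_FAST i → i=4
LOAD_FAST i → push 4
LOAD_CONST → push 5
COMPARE_OP bool(<) → 4 vs 5 = True
POP_JUMP_IF_FALSE → pop True; no jump
LOAD_FAST_LOAD_FAST x,i → push 96,4
BINARY_OP + → 96 + 4 = 100
STORE_FAST x → x=100
LOAD_FAST i → push 4
LOAD_CONST → push 1
BINARY_OP + → 4 + 1 = 5
STORE_FAST i → i=5
LOAD_FAST i → push 5
LOAD_CONST → push 5
COMPARE_OP bool(<) → 5 vs 5 = False
POP_JUMP_IF_FALSE → pop False; jump
LOAD_FAST x → push 100
RETURN_VALUE → return 100.

100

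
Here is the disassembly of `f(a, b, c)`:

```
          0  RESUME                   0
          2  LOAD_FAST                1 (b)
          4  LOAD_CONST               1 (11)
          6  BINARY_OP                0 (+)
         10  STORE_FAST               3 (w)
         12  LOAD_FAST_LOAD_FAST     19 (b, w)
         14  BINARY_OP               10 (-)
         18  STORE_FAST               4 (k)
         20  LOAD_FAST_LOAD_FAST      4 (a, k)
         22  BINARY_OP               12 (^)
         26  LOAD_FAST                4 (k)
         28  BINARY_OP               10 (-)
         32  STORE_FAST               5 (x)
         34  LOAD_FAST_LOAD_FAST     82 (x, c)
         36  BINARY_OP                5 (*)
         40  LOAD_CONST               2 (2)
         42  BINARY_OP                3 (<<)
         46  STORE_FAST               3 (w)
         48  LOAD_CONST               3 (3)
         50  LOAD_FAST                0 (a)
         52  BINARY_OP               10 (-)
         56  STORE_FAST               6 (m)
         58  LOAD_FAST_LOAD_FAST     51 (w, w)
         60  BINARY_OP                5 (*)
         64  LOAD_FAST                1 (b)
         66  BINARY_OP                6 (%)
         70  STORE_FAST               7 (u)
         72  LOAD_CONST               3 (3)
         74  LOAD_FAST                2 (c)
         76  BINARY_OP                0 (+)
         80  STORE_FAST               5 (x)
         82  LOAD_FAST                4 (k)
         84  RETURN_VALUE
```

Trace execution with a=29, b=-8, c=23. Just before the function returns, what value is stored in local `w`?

LOAD_FAST b → push -8. Stack: [-8]
LOAD_CONST → push 11. Stack: [-8, 11]
BINARY_OP + → -8 + 11 = 3. Stack: [3]
STORE_FAST w → w=3. Stack: []
LOAD_FAST_LOAD_FAST b,w → push -8,3. Stack: [-8, 3]
BINARY_OP - → -8 - 3 = -11. Stack: [-11]
STORE_FAST k → k=-11. Stack: []
LOAD_FAST_LOAD_FAST a,k → push 29,-11. Stack: [29, -11]
BINARY_OP ^ → 29 ^ -11 = -24. Stack: [-24]
LOAD_FAST k → push -11. Stack: [-24, -11]
BINARY_OP - → -24 - -11 = -13. Stack: [-13]
STORE_FAST x → x=-13. Stack: []
LOAD_FAST_LOAD_FAST x,c → push -13,23. Stack: [-13, 23]
BINARY_OP * → -13 * 23 = -299. Stack: [-299]
LOAD_CONST → push 2. Stack: [-299, 2]
BINARY_OP << → -299 << 2 = -1196. Stack: [-1196]
STORE_FAST w → w=-1196. Stack: []
LOAD_CONST → push 3. Stack: [3]
LOAD_FAST a → push 29. Stack: [3, 29]
BINARY_OP - → 3 - 29 = -26. Stack: [-26]
STORE_FAST m → m=-26. Stack: []
LOAD_FAST_LOAD_FAST w,w → push -1196,-1196. Stack: [-1196, -1196]
BINARY_OP * → -1196 * -1196 = 1430416. Stack: [1430416]
LOAD_FAST b → push -8. Stack: [1430416, -8]
BINARY_OP % → 1430416 % -8 = 0. Stack: [0]
STORE_FAST u → u=0. Stack: []
LOAD_CONST → push 3. Stack: [3]
LOAD_FAST c → push 23. Stack: [3, 23]
BINARY_OP + → 3 + 23 = 26. Stack: [26]
STORE_FAST x → x=26. Stack: []
LOAD_FAST k → push -11. Stack: [-11]
RETURN_VALUE → return -11.

-1196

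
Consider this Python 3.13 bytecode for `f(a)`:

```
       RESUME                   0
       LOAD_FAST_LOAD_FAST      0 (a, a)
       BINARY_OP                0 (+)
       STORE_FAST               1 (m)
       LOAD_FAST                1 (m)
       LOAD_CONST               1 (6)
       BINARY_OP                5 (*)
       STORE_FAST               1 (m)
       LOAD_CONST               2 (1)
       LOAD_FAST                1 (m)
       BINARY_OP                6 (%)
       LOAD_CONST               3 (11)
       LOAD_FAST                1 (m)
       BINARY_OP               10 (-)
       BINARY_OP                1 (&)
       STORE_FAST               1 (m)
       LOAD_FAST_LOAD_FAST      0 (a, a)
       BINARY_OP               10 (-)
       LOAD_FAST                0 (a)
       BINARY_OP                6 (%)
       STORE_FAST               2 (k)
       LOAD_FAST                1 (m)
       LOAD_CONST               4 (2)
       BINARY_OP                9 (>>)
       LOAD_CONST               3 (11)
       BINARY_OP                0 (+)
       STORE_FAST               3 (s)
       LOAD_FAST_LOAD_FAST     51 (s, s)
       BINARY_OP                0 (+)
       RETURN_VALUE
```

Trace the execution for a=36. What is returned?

22

LOAD_FAST_LOAD_FAST a,a → push 36,36. Stack: [36, 36]
BINARY_OP + → 36 + 36 = 72. Stack: [72]
STORE_FAST m → m=72. Stack: []
LOAD_FAST m → push 72. Stack: [72]
LOAD_CONST → push 6. Stack: [72, 6]
BINARY_OP * → 72 * 6 = 432. Stack: [432]
STORE_FAST m → m=432. Stack: []
LOAD_CONST → push 1. Stack: [1]
LOAD_FAST m → push 432. Stack: [1, 432]
BINARY_OP % → 1 % 432 = 1. Stack: [1]
LOAD_CONST → push 11. Stack: [1, 11]
LOAD_FAST m → push 432. Stack: [1, 11, 432]
BINARY_OP - → 11 - 432 = -421. Stack: [1, -421]
BINARY_OP & → 1 & -421 = 1. Stack: [1]
STORE_FAST m → m=1. Stack: []
LOAD_FAST_LOAD_FAST a,a → push 36,36. Stack: [36, 36]
BINARY_OP - → 36 - 36 = 0. Stack: [0]
LOAD_FAST a → push 36. Stack: [0, 36]
BINARY_OP % → 0 % 36 = 0. Stack: [0]
STORE_FAST k → k=0. Stack: []
LOAD_FAST m → push 1. Stack: [1]
LOAD_CONST → push 2. Stack: [1, 2]
BINARY_OP >> → 1 >> 2 = 0. Stack: [0]
LOAD_CONST → push 11. Stack: [0, 11]
BINARY_OP + → 0 + 11 = 11. Stack: [11]
STORE_FAST s → s=11. Stack: []
LOAD_FAST_LOAD_FAST s,s → push 11,11. Stack: [11, 11]
BINARY_OP + → 11 + 11 = 22. Stack: [22]
RETURN_VALUE → return 22.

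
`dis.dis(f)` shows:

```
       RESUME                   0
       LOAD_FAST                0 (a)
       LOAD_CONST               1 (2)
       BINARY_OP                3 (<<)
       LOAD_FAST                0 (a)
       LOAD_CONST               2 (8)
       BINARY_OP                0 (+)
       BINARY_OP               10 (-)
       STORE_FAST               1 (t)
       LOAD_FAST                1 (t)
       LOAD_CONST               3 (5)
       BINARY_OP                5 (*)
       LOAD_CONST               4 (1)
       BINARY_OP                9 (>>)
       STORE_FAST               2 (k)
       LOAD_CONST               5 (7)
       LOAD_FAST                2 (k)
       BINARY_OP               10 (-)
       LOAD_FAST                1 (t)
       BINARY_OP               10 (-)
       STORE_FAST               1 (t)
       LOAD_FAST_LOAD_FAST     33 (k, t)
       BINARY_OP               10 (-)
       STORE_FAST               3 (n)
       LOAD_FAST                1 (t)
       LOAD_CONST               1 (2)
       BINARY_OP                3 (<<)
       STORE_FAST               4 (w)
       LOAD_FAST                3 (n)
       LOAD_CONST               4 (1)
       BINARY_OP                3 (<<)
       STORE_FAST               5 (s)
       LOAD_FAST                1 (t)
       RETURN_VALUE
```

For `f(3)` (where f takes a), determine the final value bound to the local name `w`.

16

LOAD_FAST a → push 3. Stack: [3]
LOAD_CONST → push 2. Stack: [3, 2]
BINARY_OP << → 3 << 2 = 12. Stack: [12]
LOAD_FAST a → push 3. Stack: [12, 3]
LOAD_CONST → push 8. Stack: [12, 3, 8]
BINARY_OP + → 3 + 8 = 11. Stack: [12, 11]
BINARY_OP - → 12 - 11 = 1. Stack: [1]
STORE_FAST t → t=1. Stack: []
LOAD_FAST t → push 1. Stack: [1]
LOAD_CONST → push 5. Stack: [1, 5]
BINARY_OP * → 1 * 5 = 5. Stack: [5]
LOAD_CONST → push 1. Stack: [5, 1]
BINARY_OP >> → 5 >> 1 = 2. Stack: [2]
STORE_FAST k → k=2. Stack: []
LOAD_CONST → push 7. Stack: [7]
LOAD_FAST k → push 2. Stack: [7, 2]
BINARY_OP - → 7 - 2 = 5. Stack: [5]
LOAD_FAST t → push 1. Stack: [5, 1]
BINARY_OP - → 5 - 1 = 4. Stack: [4]
STORE_FAST t → t=4. Stack: []
LOAD_FAST_LOAD_FAST k,t → push 2,4. Stack: [2, 4]
BINARY_OP - → 2 - 4 = -2. Stack: [-2]
STORE_FAST n → n=-2. Stack: []
LOAD_FAST t → push 4. Stack: [4]
LOAD_CONST → push 2. Stack: [4, 2]
BINARY_OP << → 4 << 2 = 16. Stack: [16]
STORE_FAST w → w=16. Stack: []
LOAD_FAST n → push -2. Stack: [-2]
LOAD_CONST → push 1. Stack: [-2, 1]
BINARY_OP << → -2 << 1 = -4. Stack: [-4]
STORE_FAST s → s=-4. Stack: []
LOAD_FAST t → push 4. Stack: [4]
RETURN_VALUE → return 4.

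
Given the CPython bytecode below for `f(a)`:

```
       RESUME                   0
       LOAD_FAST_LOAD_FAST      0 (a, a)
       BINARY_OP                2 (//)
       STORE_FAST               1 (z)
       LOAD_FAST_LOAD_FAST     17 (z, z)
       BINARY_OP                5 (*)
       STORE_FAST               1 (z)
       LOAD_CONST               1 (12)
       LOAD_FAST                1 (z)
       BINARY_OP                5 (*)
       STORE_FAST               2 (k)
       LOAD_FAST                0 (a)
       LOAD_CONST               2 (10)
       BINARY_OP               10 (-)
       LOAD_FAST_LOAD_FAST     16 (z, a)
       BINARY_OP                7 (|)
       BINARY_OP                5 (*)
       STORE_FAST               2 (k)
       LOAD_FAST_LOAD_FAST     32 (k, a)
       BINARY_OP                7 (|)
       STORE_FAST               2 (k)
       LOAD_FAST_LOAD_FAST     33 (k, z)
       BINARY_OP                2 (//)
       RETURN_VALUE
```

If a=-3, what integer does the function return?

LOAD_FAST_LOAD_FAST a,a → push -3,-3. Stack: [-3, -3]
BINARY_OP // → -3 // -3 = 1. Stack: [1]
STORE_FAST z → z=1. Stack: []
LOAD_FAST_LOAD_FAST z,z → push 1,1. Stack: [1, 1]
BINARY_OP * → 1 * 1 = 1. Stack: [1]
STORE_FAST z → z=1. Stack: []
LOAD_CONST → push 12. Stack: [12]
LOAD_FAST z → push 1. Stack: [12, 1]
BINARY_OP * → 12 * 1 = 12. Stack: [12]
STORE_FAST k → k=12. Stack: []
LOAD_FAST a → push -3. Stack: [-3]
LOAD_CONST → push 10. Stack: [-3, 10]
BINARY_OP - → -3 - 10 = -13. Stack: [-13]
LOAD_FAST_LOAD_FAST z,a → push 1,-3. Stack: [-13, 1, -3]
BINARY_OP | → 1 | -3 = -3. Stack: [-13, -3]
BINARY_OP * → -13 * -3 = 39. Stack: [39]
STORE_FAST k → k=39. Stack: []
LOAD_FAST_LOAD_FAST k,a → push 39,-3. Stack: [39, -3]
BINARY_OP | → 39 | -3 = -1. Stack: [-1]
STORE_FAST k → k=-1. Stack: []
LOAD_FAST_LOAD_FAST k,z → push -1,1. Stack: [-1, 1]
BINARY_OP // → -1 // 1 = -1. Stack: [-1]
RETURN_VALUE → return -1.

-1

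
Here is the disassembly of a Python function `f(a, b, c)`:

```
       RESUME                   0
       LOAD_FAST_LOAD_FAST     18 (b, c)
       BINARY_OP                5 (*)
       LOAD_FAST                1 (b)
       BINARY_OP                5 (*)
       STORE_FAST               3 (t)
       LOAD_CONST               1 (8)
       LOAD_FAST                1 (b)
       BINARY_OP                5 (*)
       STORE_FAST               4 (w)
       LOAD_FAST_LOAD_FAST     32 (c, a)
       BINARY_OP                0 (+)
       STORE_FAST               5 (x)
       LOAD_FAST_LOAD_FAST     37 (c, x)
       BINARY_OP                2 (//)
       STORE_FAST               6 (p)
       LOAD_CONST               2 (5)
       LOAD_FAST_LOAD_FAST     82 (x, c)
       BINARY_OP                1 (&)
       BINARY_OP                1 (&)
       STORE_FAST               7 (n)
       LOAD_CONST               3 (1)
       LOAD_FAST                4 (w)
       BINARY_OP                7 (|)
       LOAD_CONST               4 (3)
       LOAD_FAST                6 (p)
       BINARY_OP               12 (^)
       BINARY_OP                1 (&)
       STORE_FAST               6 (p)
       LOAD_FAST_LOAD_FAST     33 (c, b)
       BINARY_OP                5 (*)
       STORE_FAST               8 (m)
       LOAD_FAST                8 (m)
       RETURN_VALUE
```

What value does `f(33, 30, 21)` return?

630

LOAD_FAST_LOAD_FAST b,c → push 30,21. Stack: [30, 21]
BINARY_OP * → 30 * 21 = 630. Stack: [630]
LOAD_FAST b → push 30. Stack: [630, 30]
BINARY_OP * → 630 * 30 = 18900. Stack: [18900]
STORE_FAST t → t=18900. Stack: []
LOAD_CONST → push 8. Stack: [8]
LOAD_FAST b → push 30. Stack: [8, 30]
BINARY_OP * → 8 * 30 = 240. Stack: [240]
STORE_FAST w → w=240. Stack: []
LOAD_FAST_LOAD_FAST c,a → push 21,33. Stack: [21, 33]
BINARY_OP + → 21 + 33 = 54. Stack: [54]
STORE_FAST x → x=54. Stack: []
LOAD_FAST_LOAD_FAST c,x → push 21,54. Stack: [21, 54]
BINARY_OP // → 21 // 54 = 0. Stack: [0]
STORE_FAST p → p=0. Stack: []
LOAD_CONST → push 5. Stack: [5]
LOAD_FAST_LOAD_FAST x,c → push 54,21. Stack: [5, 54, 21]
BINARY_OP & → 54 & 21 = 20. Stack: [5, 20]
BINARY_OP & → 5 & 20 = 4. Stack: [4]
STORE_FAST n → n=4. Stack: []
LOAD_CONST → push 1. Stack: [1]
LOAD_FAST w → push 240. Stack: [1, 240]
BINARY_OP | → 1 | 240 = 241. Stack: [241]
LOAD_CONST → push 3. Stack: [241, 3]
LOAD_FAST p → push 0. Stack: [241, 3, 0]
BINARY_OP ^ → 3 ^ 0 = 3. Stack: [241, 3]
BINARY_OP & → 241 & 3 = 1. Stack: [1]
STORE_FAST p → p=1. Stack: []
LOAD_FAST_LOAD_FAST c,b → push 21,30. Stack: [21, 30]
BINARY_OP * → 21 * 30 = 630. Stack: [630]
STORE_FAST m → m=630. Stack: []
LOAD_FAST m → push 630. Stack: [630]
RETURN_VALUE → return 630.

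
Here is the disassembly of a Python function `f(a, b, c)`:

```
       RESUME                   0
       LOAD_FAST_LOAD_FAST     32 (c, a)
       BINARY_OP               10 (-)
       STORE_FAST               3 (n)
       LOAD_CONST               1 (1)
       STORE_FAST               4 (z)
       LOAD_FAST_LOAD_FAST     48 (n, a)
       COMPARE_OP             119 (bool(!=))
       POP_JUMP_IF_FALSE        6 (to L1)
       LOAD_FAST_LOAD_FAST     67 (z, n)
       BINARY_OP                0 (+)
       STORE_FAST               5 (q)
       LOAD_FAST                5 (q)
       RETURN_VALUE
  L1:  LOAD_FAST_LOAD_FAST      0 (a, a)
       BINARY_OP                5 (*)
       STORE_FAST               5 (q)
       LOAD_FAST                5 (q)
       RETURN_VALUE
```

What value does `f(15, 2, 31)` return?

17

LOAD_FAST_LOAD_FAST c,a → push 31,15. Stack: [31, 15]
BINARY_OP - → 31 - 15 = 16. Stack: [16]
STORE_FAST n → n=16. Stack: []
LOAD_CONST → push 1. Stack: [1]
STORE_FAST z → z=1. Stack: []
LOAD_FAST_LOAD_FAST n,a → push 16,15. Stack: [16, 15]
COMPARE_OP bool(!=) → 16 vs 15 = True. Stack: [True]
POP_JUMP_IF_FALSE → pop True; no jump. Stack: []
LOAD_FAST_LOAD_FAST z,n → push 1,16. Stack: [1, 16]
BINARY_OP + → 1 + 16 = 17. Stack: [17]
STORE_FAST q → q=17. Stack: []
LOAD_FAST q → push 17. Stack: [17]
RETURN_VALUE → return 17.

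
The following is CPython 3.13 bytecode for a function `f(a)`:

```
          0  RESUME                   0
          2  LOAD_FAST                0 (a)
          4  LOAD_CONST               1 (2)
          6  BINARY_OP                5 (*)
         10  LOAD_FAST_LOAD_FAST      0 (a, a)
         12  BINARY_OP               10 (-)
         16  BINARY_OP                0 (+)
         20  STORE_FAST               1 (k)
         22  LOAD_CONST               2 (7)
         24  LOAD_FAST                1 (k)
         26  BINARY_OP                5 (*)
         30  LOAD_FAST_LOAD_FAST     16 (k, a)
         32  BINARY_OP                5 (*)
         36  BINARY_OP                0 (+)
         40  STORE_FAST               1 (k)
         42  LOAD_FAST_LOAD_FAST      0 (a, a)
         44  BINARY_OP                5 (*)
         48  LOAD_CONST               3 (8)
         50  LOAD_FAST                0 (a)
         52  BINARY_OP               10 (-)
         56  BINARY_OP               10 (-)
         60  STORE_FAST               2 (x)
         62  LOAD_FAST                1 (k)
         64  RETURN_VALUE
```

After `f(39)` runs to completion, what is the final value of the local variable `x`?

1552

LOAD_FAST a → push 39. Stack: [39]
LOAD_CONST → push 2. Stack: [39, 2]
BINARY_OP * → 39 * 2 = 78. Stack: [78]
LOAD_FAST_LOAD_FAST a,a → push 39,39. Stack: [78, 39, 39]
BINARY_OP - → 39 - 39 = 0. Stack: [78, 0]
BINARY_OP + → 78 + 0 = 78. Stack: [78]
STORE_FAST k → k=78. Stack: []
LOAD_CONST → push 7. Stack: [7]
LOAD_FAST k → push 78. Stack: [7, 78]
BINARY_OP * → 7 * 78 = 546. Stack: [546]
LOAD_FAST_LOAD_FAST k,a → push 78,39. Stack: [546, 78, 39]
BINARY_OP * → 78 * 39 = 3042. Stack: [546, 3042]
BINARY_OP + → 546 + 3042 = 3588. Stack: [3588]
STORE_FAST k → k=3588. Stack: []
LOAD_FAST_LOAD_FAST a,a → push 39,39. Stack: [39, 39]
BINARY_OP * → 39 * 39 = 1521. Stack: [1521]
LOAD_CONST → push 8. Stack: [1521, 8]
LOAD_FAST a → push 39. Stack: [1521, 8, 39]
BINARY_OP - → 8 - 39 = -31. Stack: [1521, -31]
BINARY_OP - → 1521 - -31 = 1552. Stack: [1552]
STORE_FAST x → x=1552. Stack: []
LOAD_FAST k → push 3588. Stack: [3588]
RETURN_VALUE → return 3588.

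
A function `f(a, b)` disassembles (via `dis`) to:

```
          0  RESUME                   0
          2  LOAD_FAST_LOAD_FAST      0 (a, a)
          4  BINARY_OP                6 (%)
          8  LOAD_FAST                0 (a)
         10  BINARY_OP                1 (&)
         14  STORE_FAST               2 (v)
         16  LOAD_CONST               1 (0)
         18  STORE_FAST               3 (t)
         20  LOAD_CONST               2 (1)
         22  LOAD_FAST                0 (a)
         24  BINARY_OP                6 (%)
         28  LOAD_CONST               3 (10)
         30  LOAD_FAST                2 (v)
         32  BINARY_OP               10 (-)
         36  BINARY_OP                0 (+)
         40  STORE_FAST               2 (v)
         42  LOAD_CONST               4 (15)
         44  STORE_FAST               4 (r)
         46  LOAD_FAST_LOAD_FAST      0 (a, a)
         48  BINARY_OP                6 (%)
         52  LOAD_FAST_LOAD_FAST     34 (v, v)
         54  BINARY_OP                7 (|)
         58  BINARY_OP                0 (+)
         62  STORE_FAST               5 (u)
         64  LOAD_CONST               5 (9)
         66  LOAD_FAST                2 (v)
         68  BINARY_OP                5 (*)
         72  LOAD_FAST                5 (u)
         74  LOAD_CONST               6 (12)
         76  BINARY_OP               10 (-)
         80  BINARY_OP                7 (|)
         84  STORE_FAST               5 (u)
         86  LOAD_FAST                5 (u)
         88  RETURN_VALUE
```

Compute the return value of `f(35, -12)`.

LOAD_FAST_LOAD_FAST a,a → push 35,35. Stack: [35, 35]
BINARY_OP % → 35 % 35 = 0. Stack: [0]
LOAD_FAST a → push 35. Stack: [0, 35]
BINARY_OP & → 0 & 35 = 0. Stack: [0]
STORE_FAST v → v=0. Stack: []
LOAD_CONST → push 0. Stack: [0]
STORE_FAST t → t=0. Stack: []
LOAD_CONST → push 1. Stack: [1]
LOAD_FAST a → push 35. Stack: [1, 35]
BINARY_OP % → 1 % 35 = 1. Stack: [1]
LOAD_CONST → push 10. Stack: [1, 10]
LOAD_FAST v → push 0. Stack: [1, 10, 0]
BINARY_OP - → 10 - 0 = 10. Stack: [1, 10]
BINARY_OP + → 1 + 10 = 11. Stack: [11]
STORE_FAST v → v=11. Stack: []
LOAD_CONST → push 15. Stack: [15]
STORE_FAST r → r=15. Stack: []
LOAD_FAST_LOAD_FAST a,a → push 35,35. Stack: [35, 35]
BINARY_OP % → 35 % 35 = 0. Stack: [0]
LOAD_FAST_LOAD_FAST v,v → push 11,11. Stack: [0, 11, 11]
BINARY_OP | → 11 | 11 = 11. Stack: [0, 11]
BINARY_OP + → 0 + 11 = 11. Stack: [11]
STORE_FAST u → u=11. Stack: []
LOAD_CONST → push 9. Stack: [9]
LOAD_FAST v → push 11. Stack: [9, 11]
BINARY_OP * → 9 * 11 = 99. Stack: [99]
LOAD_FAST u → push 11. Stack: [99, 11]
LOAD_CONST → push 12. Stack: [99, 11, 12]
BINARY_OP - → 11 - 12 = -1. Stack: [99, -1]
BINARY_OP | → 99 | -1 = -1. Stack: [-1]
STORE_FAST u → u=-1. Stack: []
LOAD_FAST u → push -1. Stack: [-1]
RETURN_VALUE → return -1.

-1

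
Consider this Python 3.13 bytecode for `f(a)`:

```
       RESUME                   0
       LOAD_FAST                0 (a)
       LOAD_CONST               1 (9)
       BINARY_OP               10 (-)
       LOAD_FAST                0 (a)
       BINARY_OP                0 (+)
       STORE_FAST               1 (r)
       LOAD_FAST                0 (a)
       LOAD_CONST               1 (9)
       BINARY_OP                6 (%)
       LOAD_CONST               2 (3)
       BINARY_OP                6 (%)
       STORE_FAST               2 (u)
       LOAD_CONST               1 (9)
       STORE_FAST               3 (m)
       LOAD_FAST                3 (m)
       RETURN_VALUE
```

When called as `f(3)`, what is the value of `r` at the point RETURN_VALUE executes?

-3

LOAD_FAST a → push 3. Stack: [3]
LOAD_CONST → push 9. Stack: [3, 9]
BINARY_OP - → 3 - 9 = -6. Stack: [-6]
LOAD_FAST a → push 3. Stack: [-6, 3]
BINARY_OP + → -6 + 3 = -3. Stack: [-3]
STORE_FAST r → r=-3. Stack: []
LOAD_FAST a → push 3. Stack: [3]
LOAD_CONST → push 9. Stack: [3, 9]
BINARY_OP % → 3 % 9 = 3. Stack: [3]
LOAD_CONST → push 3. Stack: [3, 3]
BINARY_OP % → 3 % 3 = 0. Stack: [0]
STORE_FAST u → u=0. Stack: []
LOAD_CONST → push 9. Stack: [9]
STORE_FAST m → m=9. Stack: []
LOAD_FAST m → push 9. Stack: [9]
RETURN_VALUE → return 9.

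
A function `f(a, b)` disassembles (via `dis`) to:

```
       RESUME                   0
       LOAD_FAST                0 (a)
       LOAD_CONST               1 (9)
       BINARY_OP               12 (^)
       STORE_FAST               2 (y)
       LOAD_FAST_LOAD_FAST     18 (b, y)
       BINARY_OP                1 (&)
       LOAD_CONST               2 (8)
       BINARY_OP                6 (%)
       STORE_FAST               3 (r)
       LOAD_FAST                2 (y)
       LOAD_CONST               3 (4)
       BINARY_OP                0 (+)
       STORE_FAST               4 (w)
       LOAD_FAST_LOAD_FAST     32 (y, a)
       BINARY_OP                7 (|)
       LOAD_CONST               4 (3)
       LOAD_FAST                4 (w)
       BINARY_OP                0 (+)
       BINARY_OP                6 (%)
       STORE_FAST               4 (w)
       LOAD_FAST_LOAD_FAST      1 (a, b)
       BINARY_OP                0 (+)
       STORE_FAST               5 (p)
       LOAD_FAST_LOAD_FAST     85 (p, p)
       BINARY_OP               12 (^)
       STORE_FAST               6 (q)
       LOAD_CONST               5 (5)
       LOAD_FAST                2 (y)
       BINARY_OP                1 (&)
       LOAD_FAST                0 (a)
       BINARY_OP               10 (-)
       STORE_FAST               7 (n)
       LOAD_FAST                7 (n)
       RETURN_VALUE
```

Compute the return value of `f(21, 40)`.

-17

LOAD_FAST a → push 21. Stack: [21]
LOAD_CONST → push 9. Stack: [21, 9]
BINARY_OP ^ → 21 ^ 9 = 28. Stack: [28]
STORE_FAST y → y=28. Stack: []
LOAD_FAST_LOAD_FAST b,y → push 40,28. Stack: [40, 28]
BINARY_OP & → 40 & 28 = 8. Stack: [8]
LOAD_CONST → push 8. Stack: [8, 8]
BINARY_OP % → 8 % 8 = 0. Stack: [0]
STORE_FAST r → r=0. Stack: []
LOAD_FAST y → push 28. Stack: [28]
LOAD_CONST → push 4. Stack: [28, 4]
BINARY_OP + → 28 + 4 = 32. Stack: [32]
STORE_FAST w → w=32. Stack: []
LOAD_FAST_LOAD_FAST y,a → push 28,21. Stack: [28, 21]
BINARY_OP | → 28 | 21 = 29. Stack: [29]
LOAD_CONST → push 3. Stack: [29, 3]
LOAD_FAST w → push 32. Stack: [29, 3, 32]
BINARY_OP + → 3 + 32 = 35. Stack: [29, 35]
BINARY_OP % → 29 % 35 = 29. Stack: [29]
STORE_FAST w → w=29. Stack: []
LOAD_FAST_LOAD_FAST a,b → push 21,40. Stack: [21, 40]
BINARY_OP + → 21 + 40 = 61. Stack: [61]
STORE_FAST p → p=61. Stack: []
LOAD_FAST_LOAD_FAST p,p → push 61,61. Stack: [61, 61]
BINARY_OP ^ → 61 ^ 61 = 0. Stack: [0]
STORE_FAST q → q=0. Stack: []
LOAD_CONST → push 5. Stack: [5]
LOAD_FAST y → push 28. Stack: [5, 28]
BINARY_OP & → 5 & 28 = 4. Stack: [4]
LOAD_FAST a → push 21. Stack: [4, 21]
BINARY_OP - → 4 - 21 = -17. Stack: [-17]
STORE_FAST n → n=-17. Stack: []
LOAD_FAST n → push -17. Stack: [-17]
RETURN_VALUE → return -17.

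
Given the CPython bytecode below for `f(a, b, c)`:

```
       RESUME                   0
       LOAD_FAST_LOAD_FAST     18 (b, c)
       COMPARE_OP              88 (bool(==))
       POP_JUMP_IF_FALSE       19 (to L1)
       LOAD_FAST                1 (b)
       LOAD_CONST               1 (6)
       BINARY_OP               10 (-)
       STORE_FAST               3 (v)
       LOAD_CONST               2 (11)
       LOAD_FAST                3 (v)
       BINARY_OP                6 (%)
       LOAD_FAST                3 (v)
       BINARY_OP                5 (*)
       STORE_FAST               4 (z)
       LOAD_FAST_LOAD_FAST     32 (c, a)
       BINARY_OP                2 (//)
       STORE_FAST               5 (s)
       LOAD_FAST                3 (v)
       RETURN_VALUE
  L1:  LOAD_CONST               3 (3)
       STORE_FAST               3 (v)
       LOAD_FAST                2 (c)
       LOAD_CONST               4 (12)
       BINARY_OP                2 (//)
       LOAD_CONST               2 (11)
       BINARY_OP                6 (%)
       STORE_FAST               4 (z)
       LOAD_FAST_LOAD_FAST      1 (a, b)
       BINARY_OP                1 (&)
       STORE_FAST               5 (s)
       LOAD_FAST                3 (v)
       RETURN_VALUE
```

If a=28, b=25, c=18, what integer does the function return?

LOAD_FAST_LOAD_FAST b,c → push 25,18. Stack: [25, 18]
COMPARE_OP bool(==) → 25 vs 18 = False. Stack: [False]
POP_JUMP_IF_FALSE → pop False; jump. Stack: []
LOAD_CONST → push 3. Stack: [3]
STORE_FAST v → v=3. Stack: []
LOAD_FAST c → push 18. Stack: [18]
LOAD_CONST → push 12. Stack: [18, 12]
BINARY_OP // → 18 // 12 = 1. Stack: [1]
LOAD_CONST → push 11. Stack: [1, 11]
BINARY_OP % → 1 % 11 = 1. Stack: [1]
STORE_FAST z → z=1. Stack: []
LOAD_FAST_LOAD_FAST a,b → push 28,25. Stack: [28, 25]
BINARY_OP & → 28 & 25 = 24. Stack: [24]
STORE_FAST s → s=24. Stack: []
LOAD_FAST v → push 3. Stack: [3]
RETURN_VALUE → return 3.

3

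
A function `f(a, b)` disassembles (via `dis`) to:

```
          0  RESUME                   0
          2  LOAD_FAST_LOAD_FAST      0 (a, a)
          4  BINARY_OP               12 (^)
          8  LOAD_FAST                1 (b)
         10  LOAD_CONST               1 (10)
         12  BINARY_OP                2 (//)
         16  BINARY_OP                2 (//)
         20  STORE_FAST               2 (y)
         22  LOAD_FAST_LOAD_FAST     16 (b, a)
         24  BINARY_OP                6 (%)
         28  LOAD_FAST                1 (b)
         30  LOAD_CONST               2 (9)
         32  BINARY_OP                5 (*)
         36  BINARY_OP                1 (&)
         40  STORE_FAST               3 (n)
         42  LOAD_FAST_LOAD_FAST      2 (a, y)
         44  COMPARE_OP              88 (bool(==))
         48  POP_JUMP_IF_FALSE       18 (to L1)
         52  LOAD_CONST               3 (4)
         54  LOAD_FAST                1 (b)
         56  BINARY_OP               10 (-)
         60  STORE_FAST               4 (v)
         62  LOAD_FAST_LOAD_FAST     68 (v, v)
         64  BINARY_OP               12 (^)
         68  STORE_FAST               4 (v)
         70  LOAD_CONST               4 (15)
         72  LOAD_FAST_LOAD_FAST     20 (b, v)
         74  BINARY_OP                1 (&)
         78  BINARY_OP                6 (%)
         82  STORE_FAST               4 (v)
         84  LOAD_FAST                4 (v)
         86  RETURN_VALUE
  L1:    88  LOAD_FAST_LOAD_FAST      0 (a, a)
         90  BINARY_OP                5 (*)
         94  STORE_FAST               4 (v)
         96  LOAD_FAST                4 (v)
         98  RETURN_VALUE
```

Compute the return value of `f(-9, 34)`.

LOAD_FAST_LOAD_FAST a,a → push -9,-9. Stack: [-9, -9]
BINARY_OP ^ → -9 ^ -9 = 0. Stack: [0]
LOAD_FAST b → push 34. Stack: [0, 34]
LOAD_CONST → push 10. Stack: [0, 34, 10]
BINARY_OP // → 34 // 10 = 3. Stack: [0, 3]
BINARY_OP // → 0 // 3 = 0. Stack: [0]
STORE_FAST y → y=0. Stack: []
LOAD_FAST_LOAD_FAST b,a → push 34,-9. Stack: [34, -9]
BINARY_OP % → 34 % -9 = -2. Stack: [-2]
LOAD_FAST b → push 34. Stack: [-2, 34]
LOAD_CONST → push 9. Stack: [-2, 34, 9]
BINARY_OP * → 34 * 9 = 306. Stack: [-2, 306]
BINARY_OP & → -2 & 306 = 306. Stack: [306]
STORE_FAST n → n=306. Stack: []
LOAD_FAST_LOAD_FAST a,y → push -9,0. Stack: [-9, 0]
COMPARE_OP bool(==) → -9 vs 0 = False. Stack: [False]
POP_JUMP_IF_FALSE → pop False; jump. Stack: []
LOAD_FAST_LOAD_FAST a,a → push -9,-9. Stack: [-9, -9]
BINARY_OP * → -9 * -9 = 81. Stack: [81]
STORE_FAST v → v=81. Stack: []
LOAD_FAST v → push 81. Stack: [81]
RETURN_VALUE → return 81.

81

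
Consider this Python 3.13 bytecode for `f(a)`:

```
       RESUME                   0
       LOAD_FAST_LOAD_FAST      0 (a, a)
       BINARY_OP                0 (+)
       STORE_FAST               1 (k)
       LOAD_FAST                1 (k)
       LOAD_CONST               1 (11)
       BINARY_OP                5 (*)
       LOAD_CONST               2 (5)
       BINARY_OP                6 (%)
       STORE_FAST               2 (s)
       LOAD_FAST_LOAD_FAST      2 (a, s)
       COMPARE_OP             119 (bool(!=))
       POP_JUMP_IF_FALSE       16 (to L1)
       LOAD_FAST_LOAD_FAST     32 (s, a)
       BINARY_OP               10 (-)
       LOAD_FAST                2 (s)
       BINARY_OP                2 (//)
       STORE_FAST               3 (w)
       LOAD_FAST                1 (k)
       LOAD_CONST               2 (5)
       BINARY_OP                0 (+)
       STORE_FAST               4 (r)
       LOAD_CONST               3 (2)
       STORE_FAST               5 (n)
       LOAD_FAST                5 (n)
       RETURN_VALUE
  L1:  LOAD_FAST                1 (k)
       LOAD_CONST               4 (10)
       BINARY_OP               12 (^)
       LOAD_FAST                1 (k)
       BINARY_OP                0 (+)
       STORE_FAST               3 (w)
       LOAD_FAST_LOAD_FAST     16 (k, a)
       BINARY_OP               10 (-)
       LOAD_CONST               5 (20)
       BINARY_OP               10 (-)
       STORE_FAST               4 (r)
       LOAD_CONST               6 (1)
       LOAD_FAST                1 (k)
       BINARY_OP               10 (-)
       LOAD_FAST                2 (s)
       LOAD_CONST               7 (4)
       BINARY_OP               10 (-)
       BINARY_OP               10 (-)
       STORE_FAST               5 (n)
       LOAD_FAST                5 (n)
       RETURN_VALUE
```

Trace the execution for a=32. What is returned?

2

LOAD_FAST_LOAD_FAST a,a → push 32,32. Stack: [32, 32]
BINARY_OP + → 32 + 32 = 64. Stack: [64]
STORE_FAST k → k=64. Stack: []
LOAD_FAST k → push 64. Stack: [64]
LOAD_CONST → push 11. Stack: [64, 11]
BINARY_OP * → 64 * 11 = 704. Stack: [704]
LOAD_CONST → push 5. Stack: [704, 5]
BINARY_OP % → 704 % 5 = 4. Stack: [4]
STORE_FAST s → s=4. Stack: []
LOAD_FAST_LOAD_FAST a,s → push 32,4. Stack: [32, 4]
COMPARE_OP bool(!=) → 32 vs 4 = True. Stack: [True]
POP_JUMP_IF_FALSE → pop True; no jump. Stack: []
LOAD_FAST_LOAD_FAST s,a → push 4,32. Stack: [4, 32]
BINARY_OP - → 4 - 32 = -28. Stack: [-28]
LOAD_FAST s → push 4. Stack: [-28, 4]
BINARY_OP // → -28 // 4 = -7. Stack: [-7]
STORE_FAST w → w=-7. Stack: []
LOAD_FAST k → push 64. Stack: [64]
LOAD_CONST → push 5. Stack: [64, 5]
BINARY_OP + → 64 + 5 = 69. Stack: [69]
STORE_FAST r → r=69. Stack: []
LOAD_CONST → push 2. Stack: [2]
STORE_FAST n → n=2. Stack: []
LOAD_FAST n → push 2. Stack: [2]
RETURN_VALUE → return 2.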